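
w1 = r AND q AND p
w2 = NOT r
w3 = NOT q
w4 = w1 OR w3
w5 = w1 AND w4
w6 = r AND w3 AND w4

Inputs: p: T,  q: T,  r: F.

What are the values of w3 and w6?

w3 = F, w6 = F

w1 = r AND q AND p = F AND T AND T = F
w3 = NOT q = NOT T = F
w4 = w1 OR w3 = F OR F = F
w6 = r AND w3 AND w4 = F AND F AND F = F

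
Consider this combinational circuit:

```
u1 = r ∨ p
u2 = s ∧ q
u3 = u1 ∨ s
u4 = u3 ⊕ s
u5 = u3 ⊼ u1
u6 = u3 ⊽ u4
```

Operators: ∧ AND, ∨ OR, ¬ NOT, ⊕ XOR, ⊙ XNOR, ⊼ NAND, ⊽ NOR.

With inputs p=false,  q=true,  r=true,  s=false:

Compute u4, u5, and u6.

u1 = r OR p = true OR false = true
u3 = u1 OR s = true OR false = true
u4 = u3 XOR s = true XOR false = true
u5 = u3 NAND u1 = true NAND true = false
u6 = u3 NOR u4 = true NOR true = false

u4 = true  u5 = false  u6 = false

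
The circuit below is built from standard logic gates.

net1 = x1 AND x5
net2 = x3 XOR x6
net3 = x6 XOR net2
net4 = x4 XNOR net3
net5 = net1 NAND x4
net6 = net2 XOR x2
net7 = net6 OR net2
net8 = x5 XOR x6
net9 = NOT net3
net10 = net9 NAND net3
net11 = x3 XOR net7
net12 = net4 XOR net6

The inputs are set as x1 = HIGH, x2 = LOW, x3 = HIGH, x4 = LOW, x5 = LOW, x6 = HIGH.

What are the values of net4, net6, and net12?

net4 = LOW, net6 = LOW, net12 = LOW

net2 = x3 XOR x6 = HIGH XOR HIGH = LOW
net3 = x6 XOR net2 = HIGH XOR LOW = HIGH
net4 = x4 XNOR net3 = LOW XNOR HIGH = LOW
net6 = net2 XOR x2 = LOW XOR LOW = LOW
net12 = net4 XOR net6 = LOW XOR LOW = LOW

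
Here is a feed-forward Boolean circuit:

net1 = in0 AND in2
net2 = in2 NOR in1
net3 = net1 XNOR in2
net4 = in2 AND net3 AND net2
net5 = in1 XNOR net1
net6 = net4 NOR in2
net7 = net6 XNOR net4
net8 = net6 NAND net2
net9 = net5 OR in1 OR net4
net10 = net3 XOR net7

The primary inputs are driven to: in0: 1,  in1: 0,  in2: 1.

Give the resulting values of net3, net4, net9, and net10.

net1 = in0 AND in2 = 1 AND 1 = 1
net2 = in2 NOR in1 = 1 NOR 0 = 0
net3 = net1 XNOR in2 = 1 XNOR 1 = 1
net4 = in2 AND net3 AND net2 = 1 AND 1 AND 0 = 0
net5 = in1 XNOR net1 = 0 XNOR 1 = 0
net6 = net4 NOR in2 = 0 NOR 1 = 0
net7 = net6 XNOR net4 = 0 XNOR 0 = 1
net9 = net5 OR in1 OR net4 = 0 OR 0 OR 0 = 0
net10 = net3 XOR net7 = 1 XOR 1 = 0

net3 = 1, net4 = 0, net9 = 0, net10 = 0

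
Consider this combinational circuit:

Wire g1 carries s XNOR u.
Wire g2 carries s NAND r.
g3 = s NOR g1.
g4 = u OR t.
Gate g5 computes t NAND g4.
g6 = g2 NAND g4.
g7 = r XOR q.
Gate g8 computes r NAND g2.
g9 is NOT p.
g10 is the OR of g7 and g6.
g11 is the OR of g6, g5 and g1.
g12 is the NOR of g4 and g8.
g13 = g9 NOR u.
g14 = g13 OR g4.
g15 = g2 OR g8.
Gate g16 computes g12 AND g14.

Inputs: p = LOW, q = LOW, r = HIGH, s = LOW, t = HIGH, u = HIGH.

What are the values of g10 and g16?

g10 = HIGH  g16 = LOW

g2 = s NAND r = LOW NAND HIGH = HIGH
g4 = u OR t = HIGH OR HIGH = HIGH
g6 = g2 NAND g4 = HIGH NAND HIGH = LOW
g7 = r XOR q = HIGH XOR LOW = HIGH
g8 = r NAND g2 = HIGH NAND HIGH = LOW
g9 = NOT p = NOT LOW = HIGH
g10 = g7 OR g6 = HIGH OR LOW = HIGH
g12 = g4 NOR g8 = HIGH NOR LOW = LOW
g13 = g9 NOR u = HIGH NOR HIGH = LOW
g14 = g13 OR g4 = LOW OR HIGH = HIGH
g16 = g12 AND g14 = LOW AND HIGH = LOW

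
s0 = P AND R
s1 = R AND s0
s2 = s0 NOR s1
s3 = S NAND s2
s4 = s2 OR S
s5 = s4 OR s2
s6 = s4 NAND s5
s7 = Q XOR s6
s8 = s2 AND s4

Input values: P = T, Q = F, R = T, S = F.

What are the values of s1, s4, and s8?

s1 = T, s4 = F, s8 = F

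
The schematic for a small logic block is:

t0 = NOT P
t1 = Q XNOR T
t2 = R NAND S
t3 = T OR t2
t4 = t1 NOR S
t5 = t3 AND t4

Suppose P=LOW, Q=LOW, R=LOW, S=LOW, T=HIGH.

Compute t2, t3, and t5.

t1 = Q XNOR T = LOW XNOR HIGH = LOW
t2 = R NAND S = LOW NAND LOW = HIGH
t3 = T OR t2 = HIGH OR HIGH = HIGH
t4 = t1 NOR S = LOW NOR LOW = HIGH
t5 = t3 AND t4 = HIGH AND HIGH = HIGH

t2 = HIGH  t3 = HIGH  t5 = HIGH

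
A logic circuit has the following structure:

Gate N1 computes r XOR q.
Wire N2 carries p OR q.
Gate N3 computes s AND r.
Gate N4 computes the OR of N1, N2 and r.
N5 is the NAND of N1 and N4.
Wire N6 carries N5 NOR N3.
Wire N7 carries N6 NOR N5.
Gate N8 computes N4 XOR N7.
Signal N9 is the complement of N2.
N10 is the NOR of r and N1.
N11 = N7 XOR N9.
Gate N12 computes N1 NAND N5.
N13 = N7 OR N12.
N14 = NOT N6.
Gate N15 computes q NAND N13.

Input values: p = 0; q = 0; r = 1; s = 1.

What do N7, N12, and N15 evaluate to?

N7 = 1, N12 = 1, N15 = 1

N1 = r XOR q = 1 XOR 0 = 1
N2 = p OR q = 0 OR 0 = 0
N3 = s AND r = 1 AND 1 = 1
N4 = N1 OR N2 OR r = 1 OR 0 OR 1 = 1
N5 = N1 NAND N4 = 1 NAND 1 = 0
N6 = N5 NOR N3 = 0 NOR 1 = 0
N7 = N6 NOR N5 = 0 NOR 0 = 1
N12 = N1 NAND N5 = 1 NAND 0 = 1
N13 = N7 OR N12 = 1 OR 1 = 1
N15 = q NAND N13 = 0 NAND 1 = 1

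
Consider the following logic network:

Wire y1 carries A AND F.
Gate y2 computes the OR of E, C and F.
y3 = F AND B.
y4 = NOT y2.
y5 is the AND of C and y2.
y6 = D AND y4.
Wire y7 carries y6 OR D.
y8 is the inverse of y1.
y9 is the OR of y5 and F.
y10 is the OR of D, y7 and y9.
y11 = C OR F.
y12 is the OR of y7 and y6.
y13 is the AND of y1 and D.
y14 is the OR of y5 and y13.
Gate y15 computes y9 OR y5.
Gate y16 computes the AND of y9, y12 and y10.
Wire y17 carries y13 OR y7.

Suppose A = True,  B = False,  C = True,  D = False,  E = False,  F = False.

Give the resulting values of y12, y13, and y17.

y12 = False, y13 = False, y17 = False

y1 = A AND F = True AND False = False
y2 = E OR C OR F = False OR True OR False = True
y4 = NOT y2 = NOT True = False
y6 = D AND y4 = False AND False = False
y7 = y6 OR D = False OR False = False
y12 = y7 OR y6 = False OR False = False
y13 = y1 AND D = False AND False = False
y17 = y13 OR y7 = False OR False = False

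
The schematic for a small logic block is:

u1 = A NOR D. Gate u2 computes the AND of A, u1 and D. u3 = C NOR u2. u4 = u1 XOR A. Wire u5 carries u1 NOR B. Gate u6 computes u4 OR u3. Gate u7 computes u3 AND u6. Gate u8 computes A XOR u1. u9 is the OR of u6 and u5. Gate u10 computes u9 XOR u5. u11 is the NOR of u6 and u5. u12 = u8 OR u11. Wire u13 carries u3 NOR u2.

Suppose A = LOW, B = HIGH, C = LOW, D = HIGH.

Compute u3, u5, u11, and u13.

u1 = A NOR D = LOW NOR HIGH = LOW
u2 = A AND u1 AND D = LOW AND LOW AND HIGH = LOW
u3 = C NOR u2 = LOW NOR LOW = HIGH
u4 = u1 XOR A = LOW XOR LOW = LOW
u5 = u1 NOR B = LOW NOR HIGH = LOW
u6 = u4 OR u3 = LOW OR HIGH = HIGH
u11 = u6 NOR u5 = HIGH NOR LOW = LOW
u13 = u3 NOR u2 = HIGH NOR LOW = LOW

u3 = HIGH, u5 = LOW, u11 = LOW, u13 = LOW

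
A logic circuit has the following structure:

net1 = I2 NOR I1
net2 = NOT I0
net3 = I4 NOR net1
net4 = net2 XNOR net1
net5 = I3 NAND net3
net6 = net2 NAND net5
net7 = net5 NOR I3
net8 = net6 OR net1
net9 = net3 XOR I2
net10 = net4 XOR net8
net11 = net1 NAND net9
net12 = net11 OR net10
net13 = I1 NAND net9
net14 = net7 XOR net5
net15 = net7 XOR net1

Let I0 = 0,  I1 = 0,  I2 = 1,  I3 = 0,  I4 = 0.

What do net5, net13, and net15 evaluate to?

net5 = 1; net13 = 1; net15 = 0

net1 = I2 NOR I1 = 1 NOR 0 = 0
net3 = I4 NOR net1 = 0 NOR 0 = 1
net5 = I3 NAND net3 = 0 NAND 1 = 1
net7 = net5 NOR I3 = 1 NOR 0 = 0
net9 = net3 XOR I2 = 1 XOR 1 = 0
net13 = I1 NAND net9 = 0 NAND 0 = 1
net15 = net7 XOR net1 = 0 XOR 0 = 0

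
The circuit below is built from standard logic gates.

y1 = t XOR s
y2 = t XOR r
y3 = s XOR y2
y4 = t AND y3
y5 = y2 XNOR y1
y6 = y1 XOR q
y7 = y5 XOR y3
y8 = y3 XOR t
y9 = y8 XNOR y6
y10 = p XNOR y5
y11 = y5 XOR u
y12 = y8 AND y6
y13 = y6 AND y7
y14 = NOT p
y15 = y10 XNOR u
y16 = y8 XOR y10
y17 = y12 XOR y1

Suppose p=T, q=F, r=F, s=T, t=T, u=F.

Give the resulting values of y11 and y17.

y1 = t XOR s = T XOR T = F
y2 = t XOR r = T XOR F = T
y3 = s XOR y2 = T XOR T = F
y5 = y2 XNOR y1 = T XNOR F = F
y6 = y1 XOR q = F XOR F = F
y8 = y3 XOR t = F XOR T = T
y11 = y5 XOR u = F XOR F = F
y12 = y8 AND y6 = T AND F = F
y17 = y12 XOR y1 = F XOR F = F

y11 = F; y17 = F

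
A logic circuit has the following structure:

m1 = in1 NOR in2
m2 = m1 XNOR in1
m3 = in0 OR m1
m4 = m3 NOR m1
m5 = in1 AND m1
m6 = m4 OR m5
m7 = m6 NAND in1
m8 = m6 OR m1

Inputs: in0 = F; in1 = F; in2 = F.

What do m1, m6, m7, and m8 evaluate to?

m1 = in1 NOR in2 = F NOR F = T
m3 = in0 OR m1 = F OR T = T
m4 = m3 NOR m1 = T NOR T = F
m5 = in1 AND m1 = F AND T = F
m6 = m4 OR m5 = F OR F = F
m7 = m6 NAND in1 = F NAND F = T
m8 = m6 OR m1 = F OR T = T

m1 = T, m6 = F, m7 = T, m8 = T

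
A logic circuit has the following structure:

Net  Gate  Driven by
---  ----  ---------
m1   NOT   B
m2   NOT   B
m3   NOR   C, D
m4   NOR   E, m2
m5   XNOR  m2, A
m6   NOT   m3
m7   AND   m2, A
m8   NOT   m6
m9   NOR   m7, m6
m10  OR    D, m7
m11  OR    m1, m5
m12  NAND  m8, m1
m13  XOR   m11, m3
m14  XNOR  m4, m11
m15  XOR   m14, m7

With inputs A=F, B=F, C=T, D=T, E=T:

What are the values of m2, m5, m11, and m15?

m2 = T; m5 = F; m11 = T; m15 = F

m1 = NOT B = NOT F = T
m2 = NOT B = NOT F = T
m4 = E NOR m2 = T NOR T = F
m5 = m2 XNOR A = T XNOR F = F
m7 = m2 AND A = T AND F = F
m11 = m1 OR m5 = T OR F = T
m14 = m4 XNOR m11 = F XNOR T = F
m15 = m14 XOR m7 = F XOR F = F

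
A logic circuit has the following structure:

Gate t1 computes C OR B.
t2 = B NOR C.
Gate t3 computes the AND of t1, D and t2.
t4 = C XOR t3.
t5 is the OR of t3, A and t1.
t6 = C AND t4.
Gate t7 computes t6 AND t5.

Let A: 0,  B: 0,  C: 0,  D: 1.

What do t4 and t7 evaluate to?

t1 = C OR B = 0 OR 0 = 0
t2 = B NOR C = 0 NOR 0 = 1
t3 = t1 AND D AND t2 = 0 AND 1 AND 1 = 0
t4 = C XOR t3 = 0 XOR 0 = 0
t5 = t3 OR A OR t1 = 0 OR 0 OR 0 = 0
t6 = C AND t4 = 0 AND 0 = 0
t7 = t6 AND t5 = 0 AND 0 = 0

t4 = 0, t7 = 0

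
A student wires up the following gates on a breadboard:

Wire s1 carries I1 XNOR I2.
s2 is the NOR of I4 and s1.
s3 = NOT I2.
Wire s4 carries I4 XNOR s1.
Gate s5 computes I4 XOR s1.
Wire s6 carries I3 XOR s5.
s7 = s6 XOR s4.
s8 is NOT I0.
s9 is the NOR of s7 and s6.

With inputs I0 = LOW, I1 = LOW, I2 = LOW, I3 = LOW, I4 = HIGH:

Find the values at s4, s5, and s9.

s4 = HIGH; s5 = LOW; s9 = LOW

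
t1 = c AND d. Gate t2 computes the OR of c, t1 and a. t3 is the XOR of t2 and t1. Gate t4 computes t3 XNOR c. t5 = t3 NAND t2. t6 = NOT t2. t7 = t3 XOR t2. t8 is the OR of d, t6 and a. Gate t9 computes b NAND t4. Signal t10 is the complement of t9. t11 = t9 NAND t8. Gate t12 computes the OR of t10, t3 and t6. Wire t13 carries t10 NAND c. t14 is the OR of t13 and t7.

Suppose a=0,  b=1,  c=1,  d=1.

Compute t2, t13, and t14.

t2 = 1  t13 = 1  t14 = 1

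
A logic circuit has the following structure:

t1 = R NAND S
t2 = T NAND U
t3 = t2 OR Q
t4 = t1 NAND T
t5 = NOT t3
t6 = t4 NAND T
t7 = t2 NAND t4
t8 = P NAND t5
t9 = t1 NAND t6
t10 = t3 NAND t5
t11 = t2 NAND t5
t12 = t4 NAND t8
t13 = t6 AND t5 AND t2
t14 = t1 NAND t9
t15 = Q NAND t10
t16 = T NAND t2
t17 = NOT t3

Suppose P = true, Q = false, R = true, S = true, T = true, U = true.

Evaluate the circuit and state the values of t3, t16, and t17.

t2 = T NAND U = true NAND true = false
t3 = t2 OR Q = false OR false = false
t16 = T NAND t2 = true NAND false = true
t17 = NOT t3 = NOT false = true

t3 = false, t16 = true, t17 = true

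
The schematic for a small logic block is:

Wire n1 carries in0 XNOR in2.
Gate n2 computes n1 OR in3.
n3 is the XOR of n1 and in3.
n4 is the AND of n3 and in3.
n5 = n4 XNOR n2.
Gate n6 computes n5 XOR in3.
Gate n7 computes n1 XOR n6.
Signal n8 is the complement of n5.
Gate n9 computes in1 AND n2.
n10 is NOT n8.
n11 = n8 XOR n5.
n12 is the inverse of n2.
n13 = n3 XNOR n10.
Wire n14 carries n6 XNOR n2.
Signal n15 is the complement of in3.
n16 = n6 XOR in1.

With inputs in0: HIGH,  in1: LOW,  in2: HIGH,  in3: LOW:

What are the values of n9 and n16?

n9 = LOW, n16 = LOW

n1 = in0 XNOR in2 = HIGH XNOR HIGH = HIGH
n2 = n1 OR in3 = HIGH OR LOW = HIGH
n3 = n1 XOR in3 = HIGH XOR LOW = HIGH
n4 = n3 AND in3 = HIGH AND LOW = LOW
n5 = n4 XNOR n2 = LOW XNOR HIGH = LOW
n6 = n5 XOR in3 = LOW XOR LOW = LOW
n9 = in1 AND n2 = LOW AND HIGH = LOW
n16 = n6 XOR in1 = LOW XOR LOW = LOW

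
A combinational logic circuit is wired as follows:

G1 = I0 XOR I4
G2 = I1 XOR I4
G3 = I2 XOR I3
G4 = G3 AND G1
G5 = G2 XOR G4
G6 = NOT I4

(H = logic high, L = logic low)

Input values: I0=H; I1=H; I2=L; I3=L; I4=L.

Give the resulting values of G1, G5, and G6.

G1 = H; G5 = H; G6 = H

G1 = I0 XOR I4 = H XOR L = H
G2 = I1 XOR I4 = H XOR L = H
G3 = I2 XOR I3 = L XOR L = L
G4 = G3 AND G1 = L AND H = L
G5 = G2 XOR G4 = H XOR L = H
G6 = NOT I4 = NOT L = H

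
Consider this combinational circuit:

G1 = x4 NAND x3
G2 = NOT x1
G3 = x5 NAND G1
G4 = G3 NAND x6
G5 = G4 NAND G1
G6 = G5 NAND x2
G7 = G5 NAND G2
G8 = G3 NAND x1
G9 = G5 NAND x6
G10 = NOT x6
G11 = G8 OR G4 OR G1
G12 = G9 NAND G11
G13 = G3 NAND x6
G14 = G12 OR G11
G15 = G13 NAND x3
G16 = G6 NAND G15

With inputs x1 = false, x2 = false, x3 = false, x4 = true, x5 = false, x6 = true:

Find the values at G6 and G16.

G1 = x4 NAND x3 = true NAND false = true
G3 = x5 NAND G1 = false NAND true = true
G4 = G3 NAND x6 = true NAND true = false
G5 = G4 NAND G1 = false NAND true = true
G6 = G5 NAND x2 = true NAND false = true
G13 = G3 NAND x6 = true NAND true = false
G15 = G13 NAND x3 = false NAND false = true
G16 = G6 NAND G15 = true NAND true = false

G6 = true; G16 = false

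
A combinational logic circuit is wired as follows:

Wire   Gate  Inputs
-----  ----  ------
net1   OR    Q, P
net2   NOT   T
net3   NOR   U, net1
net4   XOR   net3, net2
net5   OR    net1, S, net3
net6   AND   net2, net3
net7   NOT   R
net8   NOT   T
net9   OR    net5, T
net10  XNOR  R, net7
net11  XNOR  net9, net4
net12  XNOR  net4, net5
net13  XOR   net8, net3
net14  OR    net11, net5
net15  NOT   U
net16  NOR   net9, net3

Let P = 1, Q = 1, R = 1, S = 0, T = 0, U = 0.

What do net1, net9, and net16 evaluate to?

net1 = 1  net9 = 1  net16 = 0

net1 = Q OR P = 1 OR 1 = 1
net3 = U NOR net1 = 0 NOR 1 = 0
net5 = net1 OR S OR net3 = 1 OR 0 OR 0 = 1
net9 = net5 OR T = 1 OR 0 = 1
net16 = net9 NOR net3 = 1 NOR 0 = 0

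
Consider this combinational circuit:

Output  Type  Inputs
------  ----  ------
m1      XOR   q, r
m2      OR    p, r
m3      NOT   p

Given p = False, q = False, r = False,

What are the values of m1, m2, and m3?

m1 = False, m2 = False, m3 = True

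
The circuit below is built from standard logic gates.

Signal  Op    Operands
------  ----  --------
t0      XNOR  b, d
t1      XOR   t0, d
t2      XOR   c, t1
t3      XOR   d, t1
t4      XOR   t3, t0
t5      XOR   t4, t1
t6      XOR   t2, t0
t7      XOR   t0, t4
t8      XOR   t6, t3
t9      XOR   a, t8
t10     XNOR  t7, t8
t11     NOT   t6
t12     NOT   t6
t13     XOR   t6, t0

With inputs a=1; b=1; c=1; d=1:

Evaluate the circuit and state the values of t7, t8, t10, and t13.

t7 = 1; t8 = 1; t10 = 1; t13 = 1

t0 = b XNOR d = 1 XNOR 1 = 1
t1 = t0 XOR d = 1 XOR 1 = 0
t2 = c XOR t1 = 1 XOR 0 = 1
t3 = d XOR t1 = 1 XOR 0 = 1
t4 = t3 XOR t0 = 1 XOR 1 = 0
t6 = t2 XOR t0 = 1 XOR 1 = 0
t7 = t0 XOR t4 = 1 XOR 0 = 1
t8 = t6 XOR t3 = 0 XOR 1 = 1
t10 = t7 XNOR t8 = 1 XNOR 1 = 1
t13 = t6 XOR t0 = 0 XOR 1 = 1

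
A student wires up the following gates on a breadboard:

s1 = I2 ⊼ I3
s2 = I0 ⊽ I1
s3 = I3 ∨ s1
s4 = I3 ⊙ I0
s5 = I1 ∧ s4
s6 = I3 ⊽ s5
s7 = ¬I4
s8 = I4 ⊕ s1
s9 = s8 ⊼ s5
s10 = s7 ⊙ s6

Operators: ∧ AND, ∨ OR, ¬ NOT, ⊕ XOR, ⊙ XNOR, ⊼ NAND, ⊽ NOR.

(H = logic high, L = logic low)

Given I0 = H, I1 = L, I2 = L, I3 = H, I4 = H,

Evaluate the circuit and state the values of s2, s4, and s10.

s2 = L  s4 = H  s10 = H

s2 = I0 NOR I1 = H NOR L = L
s4 = I3 XNOR I0 = H XNOR H = H
s5 = I1 AND s4 = L AND H = L
s6 = I3 NOR s5 = H NOR L = L
s7 = NOT I4 = NOT H = L
s10 = s7 XNOR s6 = L XNOR L = H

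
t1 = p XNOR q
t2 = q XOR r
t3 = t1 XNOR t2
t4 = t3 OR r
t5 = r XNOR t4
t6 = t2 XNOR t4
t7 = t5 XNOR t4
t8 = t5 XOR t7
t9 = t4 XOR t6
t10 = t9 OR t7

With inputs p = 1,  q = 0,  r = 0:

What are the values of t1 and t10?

t1 = 0, t10 = 1

t1 = p XNOR q = 1 XNOR 0 = 0
t2 = q XOR r = 0 XOR 0 = 0
t3 = t1 XNOR t2 = 0 XNOR 0 = 1
t4 = t3 OR r = 1 OR 0 = 1
t5 = r XNOR t4 = 0 XNOR 1 = 0
t6 = t2 XNOR t4 = 0 XNOR 1 = 0
t7 = t5 XNOR t4 = 0 XNOR 1 = 0
t9 = t4 XOR t6 = 1 XOR 0 = 1
t10 = t9 OR t7 = 1 OR 0 = 1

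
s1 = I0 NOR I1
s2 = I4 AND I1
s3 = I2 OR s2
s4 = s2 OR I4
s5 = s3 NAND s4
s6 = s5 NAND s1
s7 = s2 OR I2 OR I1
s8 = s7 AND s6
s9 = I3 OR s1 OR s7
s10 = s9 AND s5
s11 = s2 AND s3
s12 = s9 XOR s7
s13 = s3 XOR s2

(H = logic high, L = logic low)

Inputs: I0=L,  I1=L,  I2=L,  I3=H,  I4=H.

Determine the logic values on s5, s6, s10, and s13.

s1 = I0 NOR I1 = L NOR L = H
s2 = I4 AND I1 = H AND L = L
s3 = I2 OR s2 = L OR L = L
s4 = s2 OR I4 = L OR H = H
s5 = s3 NAND s4 = L NAND H = H
s6 = s5 NAND s1 = H NAND H = L
s7 = s2 OR I2 OR I1 = L OR L OR L = L
s9 = I3 OR s1 OR s7 = H OR H OR L = H
s10 = s9 AND s5 = H AND H = H
s13 = s3 XOR s2 = L XOR L = L

s5 = H; s6 = L; s10 = H; s13 = L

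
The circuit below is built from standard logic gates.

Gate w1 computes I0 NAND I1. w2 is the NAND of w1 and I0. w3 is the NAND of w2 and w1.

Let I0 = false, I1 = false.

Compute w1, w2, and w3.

w1 = I0 NAND I1 = false NAND false = true
w2 = w1 NAND I0 = true NAND false = true
w3 = w2 NAND w1 = true NAND true = false

w1 = true, w2 = true, w3 = false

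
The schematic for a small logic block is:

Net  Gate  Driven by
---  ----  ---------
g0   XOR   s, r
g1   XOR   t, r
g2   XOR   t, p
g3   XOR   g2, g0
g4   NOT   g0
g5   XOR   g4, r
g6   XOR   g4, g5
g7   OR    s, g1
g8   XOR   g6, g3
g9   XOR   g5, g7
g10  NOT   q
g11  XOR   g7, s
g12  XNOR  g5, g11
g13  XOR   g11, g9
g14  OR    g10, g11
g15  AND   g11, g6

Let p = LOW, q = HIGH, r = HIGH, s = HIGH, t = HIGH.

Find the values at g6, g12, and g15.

g6 = HIGH, g12 = HIGH, g15 = LOW

g0 = s XOR r = HIGH XOR HIGH = LOW
g1 = t XOR r = HIGH XOR HIGH = LOW
g4 = NOT g0 = NOT LOW = HIGH
g5 = g4 XOR r = HIGH XOR HIGH = LOW
g6 = g4 XOR g5 = HIGH XOR LOW = HIGH
g7 = s OR g1 = HIGH OR LOW = HIGH
g11 = g7 XOR s = HIGH XOR HIGH = LOW
g12 = g5 XNOR g11 = LOW XNOR LOW = HIGH
g15 = g11 AND g6 = LOW AND HIGH = LOW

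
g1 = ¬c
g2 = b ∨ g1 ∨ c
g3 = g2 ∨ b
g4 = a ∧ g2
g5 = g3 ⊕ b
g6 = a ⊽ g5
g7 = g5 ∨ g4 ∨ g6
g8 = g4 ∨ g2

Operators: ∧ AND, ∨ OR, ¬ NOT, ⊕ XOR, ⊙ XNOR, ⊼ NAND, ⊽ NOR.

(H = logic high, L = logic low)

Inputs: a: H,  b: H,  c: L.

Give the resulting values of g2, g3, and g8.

g1 = NOT c = NOT L = H
g2 = b OR g1 OR c = H OR H OR L = H
g3 = g2 OR b = H OR H = H
g4 = a AND g2 = H AND H = H
g8 = g4 OR g2 = H OR H = H

g2 = H; g3 = H; g8 = H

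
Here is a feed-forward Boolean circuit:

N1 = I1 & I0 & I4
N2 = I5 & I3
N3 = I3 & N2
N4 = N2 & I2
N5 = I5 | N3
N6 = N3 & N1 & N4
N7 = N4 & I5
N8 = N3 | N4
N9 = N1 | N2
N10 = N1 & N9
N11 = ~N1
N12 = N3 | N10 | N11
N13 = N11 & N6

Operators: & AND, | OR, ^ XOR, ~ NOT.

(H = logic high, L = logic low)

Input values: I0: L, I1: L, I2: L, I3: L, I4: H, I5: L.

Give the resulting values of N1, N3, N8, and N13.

N1 = L  N3 = L  N8 = L  N13 = L

N1 = I1 AND I0 AND I4 = L AND L AND H = L
N2 = I5 AND I3 = L AND L = L
N3 = I3 AND N2 = L AND L = L
N4 = N2 AND I2 = L AND L = L
N6 = N3 AND N1 AND N4 = L AND L AND L = L
N8 = N3 OR N4 = L OR L = L
N11 = NOT N1 = NOT L = H
N13 = N11 AND N6 = H AND L = L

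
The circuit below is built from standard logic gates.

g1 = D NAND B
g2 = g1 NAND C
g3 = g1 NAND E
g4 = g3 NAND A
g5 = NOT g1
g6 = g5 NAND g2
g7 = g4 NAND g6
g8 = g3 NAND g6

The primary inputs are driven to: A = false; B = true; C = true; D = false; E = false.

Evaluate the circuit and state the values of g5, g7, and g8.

g5 = false  g7 = false  g8 = false

g1 = D NAND B = false NAND true = true
g2 = g1 NAND C = true NAND true = false
g3 = g1 NAND E = true NAND false = true
g4 = g3 NAND A = true NAND false = true
g5 = NOT g1 = NOT true = false
g6 = g5 NAND g2 = false NAND false = true
g7 = g4 NAND g6 = true NAND true = false
g8 = g3 NAND g6 = true NAND true = false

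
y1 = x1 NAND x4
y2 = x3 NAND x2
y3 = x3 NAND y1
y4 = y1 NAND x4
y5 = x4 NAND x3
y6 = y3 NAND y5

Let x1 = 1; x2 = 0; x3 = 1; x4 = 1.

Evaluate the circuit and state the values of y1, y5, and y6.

y1 = 0  y5 = 0  y6 = 1

y1 = x1 NAND x4 = 1 NAND 1 = 0
y3 = x3 NAND y1 = 1 NAND 0 = 1
y5 = x4 NAND x3 = 1 NAND 1 = 0
y6 = y3 NAND y5 = 1 NAND 0 = 1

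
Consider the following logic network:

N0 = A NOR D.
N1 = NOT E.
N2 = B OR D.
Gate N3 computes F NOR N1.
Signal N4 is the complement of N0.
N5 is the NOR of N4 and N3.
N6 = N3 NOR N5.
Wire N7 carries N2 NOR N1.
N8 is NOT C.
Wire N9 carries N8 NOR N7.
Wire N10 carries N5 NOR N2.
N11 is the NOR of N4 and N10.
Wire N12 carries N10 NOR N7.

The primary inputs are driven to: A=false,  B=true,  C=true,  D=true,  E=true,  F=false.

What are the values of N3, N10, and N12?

N3 = true, N10 = false, N12 = true

N0 = A NOR D = false NOR true = false
N1 = NOT E = NOT true = false
N2 = B OR D = true OR true = true
N3 = F NOR N1 = false NOR false = true
N4 = NOT N0 = NOT false = true
N5 = N4 NOR N3 = true NOR true = false
N7 = N2 NOR N1 = true NOR false = false
N10 = N5 NOR N2 = false NOR true = false
N12 = N10 NOR N7 = false NOR false = true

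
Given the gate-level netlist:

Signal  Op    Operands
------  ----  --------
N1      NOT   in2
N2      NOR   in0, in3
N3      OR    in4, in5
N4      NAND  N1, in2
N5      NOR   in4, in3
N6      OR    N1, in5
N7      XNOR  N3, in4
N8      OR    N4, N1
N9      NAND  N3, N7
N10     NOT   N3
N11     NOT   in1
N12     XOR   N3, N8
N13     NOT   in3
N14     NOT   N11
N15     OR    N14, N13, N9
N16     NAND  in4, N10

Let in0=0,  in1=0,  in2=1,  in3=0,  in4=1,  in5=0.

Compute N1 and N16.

N1 = NOT in2 = NOT 1 = 0
N3 = in4 OR in5 = 1 OR 0 = 1
N10 = NOT N3 = NOT 1 = 0
N16 = in4 NAND N10 = 1 NAND 0 = 1

N1 = 0, N16 = 1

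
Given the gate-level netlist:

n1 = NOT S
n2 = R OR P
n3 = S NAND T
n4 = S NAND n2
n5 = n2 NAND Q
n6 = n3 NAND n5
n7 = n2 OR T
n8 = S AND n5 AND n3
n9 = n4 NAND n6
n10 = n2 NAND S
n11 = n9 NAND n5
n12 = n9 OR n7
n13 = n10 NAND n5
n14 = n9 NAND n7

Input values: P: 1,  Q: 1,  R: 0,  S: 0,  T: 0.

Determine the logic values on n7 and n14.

n7 = 1, n14 = 1

n2 = R OR P = 0 OR 1 = 1
n3 = S NAND T = 0 NAND 0 = 1
n4 = S NAND n2 = 0 NAND 1 = 1
n5 = n2 NAND Q = 1 NAND 1 = 0
n6 = n3 NAND n5 = 1 NAND 0 = 1
n7 = n2 OR T = 1 OR 0 = 1
n9 = n4 NAND n6 = 1 NAND 1 = 0
n14 = n9 NAND n7 = 0 NAND 1 = 1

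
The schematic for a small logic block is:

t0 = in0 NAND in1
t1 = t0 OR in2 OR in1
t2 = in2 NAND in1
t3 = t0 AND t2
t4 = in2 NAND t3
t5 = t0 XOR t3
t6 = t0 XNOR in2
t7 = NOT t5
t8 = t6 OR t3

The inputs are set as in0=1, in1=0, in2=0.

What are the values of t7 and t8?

t0 = in0 NAND in1 = 1 NAND 0 = 1
t2 = in2 NAND in1 = 0 NAND 0 = 1
t3 = t0 AND t2 = 1 AND 1 = 1
t5 = t0 XOR t3 = 1 XOR 1 = 0
t6 = t0 XNOR in2 = 1 XNOR 0 = 0
t7 = NOT t5 = NOT 0 = 1
t8 = t6 OR t3 = 0 OR 1 = 1

t7 = 1; t8 = 1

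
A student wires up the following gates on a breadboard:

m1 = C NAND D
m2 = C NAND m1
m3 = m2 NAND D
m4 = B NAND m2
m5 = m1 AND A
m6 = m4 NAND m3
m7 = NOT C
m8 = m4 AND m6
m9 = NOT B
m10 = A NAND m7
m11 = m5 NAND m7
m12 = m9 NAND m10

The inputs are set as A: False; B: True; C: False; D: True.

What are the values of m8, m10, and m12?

m1 = C NAND D = False NAND True = True
m2 = C NAND m1 = False NAND True = True
m3 = m2 NAND D = True NAND True = False
m4 = B NAND m2 = True NAND True = False
m6 = m4 NAND m3 = False NAND False = True
m7 = NOT C = NOT False = True
m8 = m4 AND m6 = False AND True = False
m9 = NOT B = NOT True = False
m10 = A NAND m7 = False NAND True = True
m12 = m9 NAND m10 = False NAND True = True

m8 = False  m10 = True  m12 = True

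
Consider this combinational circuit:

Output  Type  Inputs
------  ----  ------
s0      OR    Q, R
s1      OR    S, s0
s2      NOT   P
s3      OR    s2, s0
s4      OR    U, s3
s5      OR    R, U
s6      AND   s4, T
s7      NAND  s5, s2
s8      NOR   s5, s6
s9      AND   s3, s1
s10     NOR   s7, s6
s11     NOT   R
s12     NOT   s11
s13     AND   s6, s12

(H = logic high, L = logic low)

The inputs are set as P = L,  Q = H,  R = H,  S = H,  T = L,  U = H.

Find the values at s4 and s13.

s4 = H; s13 = L

s0 = Q OR R = H OR H = H
s2 = NOT P = NOT L = H
s3 = s2 OR s0 = H OR H = H
s4 = U OR s3 = H OR H = H
s6 = s4 AND T = H AND L = L
s11 = NOT R = NOT H = L
s12 = NOT s11 = NOT L = H
s13 = s6 AND s12 = L AND H = L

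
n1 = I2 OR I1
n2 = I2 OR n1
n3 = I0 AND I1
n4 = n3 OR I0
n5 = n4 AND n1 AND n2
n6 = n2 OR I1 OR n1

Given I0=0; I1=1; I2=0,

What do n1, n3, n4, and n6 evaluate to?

n1 = 1, n3 = 0, n4 = 0, n6 = 1

n1 = I2 OR I1 = 0 OR 1 = 1
n2 = I2 OR n1 = 0 OR 1 = 1
n3 = I0 AND I1 = 0 AND 1 = 0
n4 = n3 OR I0 = 0 OR 0 = 0
n6 = n2 OR I1 OR n1 = 1 OR 1 OR 1 = 1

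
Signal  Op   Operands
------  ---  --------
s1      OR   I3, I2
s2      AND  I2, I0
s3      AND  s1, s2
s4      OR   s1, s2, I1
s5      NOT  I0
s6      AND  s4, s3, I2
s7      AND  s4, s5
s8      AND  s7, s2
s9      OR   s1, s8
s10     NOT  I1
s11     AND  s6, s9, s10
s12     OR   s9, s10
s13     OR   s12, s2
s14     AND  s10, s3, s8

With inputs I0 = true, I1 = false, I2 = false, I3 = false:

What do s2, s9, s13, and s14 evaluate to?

s2 = false, s9 = false, s13 = true, s14 = false

s1 = I3 OR I2 = false OR false = false
s2 = I2 AND I0 = false AND true = false
s3 = s1 AND s2 = false AND false = false
s4 = s1 OR s2 OR I1 = false OR false OR false = false
s5 = NOT I0 = NOT true = false
s7 = s4 AND s5 = false AND false = false
s8 = s7 AND s2 = false AND false = false
s9 = s1 OR s8 = false OR false = false
s10 = NOT I1 = NOT false = true
s12 = s9 OR s10 = false OR true = true
s13 = s12 OR s2 = true OR false = true
s14 = s10 AND s3 AND s8 = true AND false AND false = false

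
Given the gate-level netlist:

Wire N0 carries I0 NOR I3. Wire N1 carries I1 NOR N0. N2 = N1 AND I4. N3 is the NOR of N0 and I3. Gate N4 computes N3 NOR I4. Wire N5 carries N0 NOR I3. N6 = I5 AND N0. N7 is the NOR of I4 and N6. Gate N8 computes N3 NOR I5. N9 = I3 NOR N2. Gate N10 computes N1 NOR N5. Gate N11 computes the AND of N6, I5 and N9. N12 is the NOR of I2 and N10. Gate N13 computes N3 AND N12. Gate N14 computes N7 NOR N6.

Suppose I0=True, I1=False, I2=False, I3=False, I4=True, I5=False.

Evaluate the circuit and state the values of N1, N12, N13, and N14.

N0 = I0 NOR I3 = True NOR False = False
N1 = I1 NOR N0 = False NOR False = True
N3 = N0 NOR I3 = False NOR False = True
N5 = N0 NOR I3 = False NOR False = True
N6 = I5 AND N0 = False AND False = False
N7 = I4 NOR N6 = True NOR False = False
N10 = N1 NOR N5 = True NOR True = False
N12 = I2 NOR N10 = False NOR False = True
N13 = N3 AND N12 = True AND True = True
N14 = N7 NOR N6 = False NOR False = True

N1 = True; N12 = True; N13 = True; N14 = True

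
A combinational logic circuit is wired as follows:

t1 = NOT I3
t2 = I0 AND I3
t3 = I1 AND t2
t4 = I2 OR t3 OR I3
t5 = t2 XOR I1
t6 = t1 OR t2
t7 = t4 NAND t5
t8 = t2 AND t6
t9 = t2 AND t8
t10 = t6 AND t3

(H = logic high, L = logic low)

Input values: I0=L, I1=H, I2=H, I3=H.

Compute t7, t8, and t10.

t1 = NOT I3 = NOT H = L
t2 = I0 AND I3 = L AND H = L
t3 = I1 AND t2 = H AND L = L
t4 = I2 OR t3 OR I3 = H OR L OR H = H
t5 = t2 XOR I1 = L XOR H = H
t6 = t1 OR t2 = L OR L = L
t7 = t4 NAND t5 = H NAND H = L
t8 = t2 AND t6 = L AND L = L
t10 = t6 AND t3 = L AND L = L

t7 = L; t8 = L; t10 = L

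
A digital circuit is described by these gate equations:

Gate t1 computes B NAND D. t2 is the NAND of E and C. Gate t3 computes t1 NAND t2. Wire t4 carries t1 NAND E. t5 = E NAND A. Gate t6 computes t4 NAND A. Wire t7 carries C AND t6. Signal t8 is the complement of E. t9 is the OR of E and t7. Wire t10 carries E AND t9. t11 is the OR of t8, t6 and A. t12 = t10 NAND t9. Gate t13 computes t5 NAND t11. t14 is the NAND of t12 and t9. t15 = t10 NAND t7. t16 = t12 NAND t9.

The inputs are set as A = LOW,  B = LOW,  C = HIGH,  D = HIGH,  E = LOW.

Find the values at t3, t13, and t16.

t3 = LOW; t13 = LOW; t16 = LOW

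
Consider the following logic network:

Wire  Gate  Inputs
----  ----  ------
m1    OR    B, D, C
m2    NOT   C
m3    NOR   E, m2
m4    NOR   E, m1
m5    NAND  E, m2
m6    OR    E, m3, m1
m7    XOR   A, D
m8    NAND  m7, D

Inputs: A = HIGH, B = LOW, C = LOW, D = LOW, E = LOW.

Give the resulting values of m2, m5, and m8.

m2 = NOT C = NOT LOW = HIGH
m5 = E NAND m2 = LOW NAND HIGH = HIGH
m7 = A XOR D = HIGH XOR LOW = HIGH
m8 = m7 NAND D = HIGH NAND LOW = HIGH

m2 = HIGH, m5 = HIGH, m8 = HIGH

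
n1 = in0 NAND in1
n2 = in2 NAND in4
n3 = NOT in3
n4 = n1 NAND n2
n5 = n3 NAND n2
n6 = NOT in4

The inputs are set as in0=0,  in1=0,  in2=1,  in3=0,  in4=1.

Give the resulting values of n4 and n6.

n4 = 1  n6 = 0

n1 = in0 NAND in1 = 0 NAND 0 = 1
n2 = in2 NAND in4 = 1 NAND 1 = 0
n4 = n1 NAND n2 = 1 NAND 0 = 1
n6 = NOT in4 = NOT 1 = 0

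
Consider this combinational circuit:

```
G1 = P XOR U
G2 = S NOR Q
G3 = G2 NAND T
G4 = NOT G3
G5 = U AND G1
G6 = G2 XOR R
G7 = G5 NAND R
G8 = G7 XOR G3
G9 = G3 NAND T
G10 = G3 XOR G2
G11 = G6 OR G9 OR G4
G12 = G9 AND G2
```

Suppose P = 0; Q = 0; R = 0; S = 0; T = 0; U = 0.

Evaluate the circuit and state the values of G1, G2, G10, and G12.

G1 = P XOR U = 0 XOR 0 = 0
G2 = S NOR Q = 0 NOR 0 = 1
G3 = G2 NAND T = 1 NAND 0 = 1
G9 = G3 NAND T = 1 NAND 0 = 1
G10 = G3 XOR G2 = 1 XOR 1 = 0
G12 = G9 AND G2 = 1 AND 1 = 1

G1 = 0, G2 = 1, G10 = 0, G12 = 1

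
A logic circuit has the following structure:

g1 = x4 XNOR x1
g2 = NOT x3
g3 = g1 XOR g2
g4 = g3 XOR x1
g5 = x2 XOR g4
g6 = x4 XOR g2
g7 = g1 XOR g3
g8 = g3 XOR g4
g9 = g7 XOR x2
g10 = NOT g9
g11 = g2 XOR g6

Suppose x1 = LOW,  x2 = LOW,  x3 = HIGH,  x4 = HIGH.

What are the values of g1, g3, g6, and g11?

g1 = LOW  g3 = LOW  g6 = HIGH  g11 = HIGH

g1 = x4 XNOR x1 = HIGH XNOR LOW = LOW
g2 = NOT x3 = NOT HIGH = LOW
g3 = g1 XOR g2 = LOW XOR LOW = LOW
g6 = x4 XOR g2 = HIGH XOR LOW = HIGH
g11 = g2 XOR g6 = LOW XOR HIGH = HIGH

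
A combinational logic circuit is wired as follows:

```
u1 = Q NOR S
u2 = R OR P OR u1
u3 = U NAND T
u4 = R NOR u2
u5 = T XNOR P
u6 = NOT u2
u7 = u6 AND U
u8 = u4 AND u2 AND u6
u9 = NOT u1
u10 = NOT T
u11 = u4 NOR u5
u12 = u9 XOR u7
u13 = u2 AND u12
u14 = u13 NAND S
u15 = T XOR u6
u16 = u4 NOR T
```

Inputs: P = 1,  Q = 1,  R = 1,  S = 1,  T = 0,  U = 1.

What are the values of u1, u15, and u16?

u1 = 0, u15 = 0, u16 = 1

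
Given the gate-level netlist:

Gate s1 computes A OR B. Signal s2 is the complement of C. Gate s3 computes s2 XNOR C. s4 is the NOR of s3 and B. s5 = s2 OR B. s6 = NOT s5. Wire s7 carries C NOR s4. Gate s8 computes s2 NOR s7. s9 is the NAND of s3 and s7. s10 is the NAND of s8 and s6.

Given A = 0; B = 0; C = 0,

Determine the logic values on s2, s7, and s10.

s2 = NOT C = NOT 0 = 1
s3 = s2 XNOR C = 1 XNOR 0 = 0
s4 = s3 NOR B = 0 NOR 0 = 1
s5 = s2 OR B = 1 OR 0 = 1
s6 = NOT s5 = NOT 1 = 0
s7 = C NOR s4 = 0 NOR 1 = 0
s8 = s2 NOR s7 = 1 NOR 0 = 0
s10 = s8 NAND s6 = 0 NAND 0 = 1

s2 = 1  s7 = 0  s10 = 1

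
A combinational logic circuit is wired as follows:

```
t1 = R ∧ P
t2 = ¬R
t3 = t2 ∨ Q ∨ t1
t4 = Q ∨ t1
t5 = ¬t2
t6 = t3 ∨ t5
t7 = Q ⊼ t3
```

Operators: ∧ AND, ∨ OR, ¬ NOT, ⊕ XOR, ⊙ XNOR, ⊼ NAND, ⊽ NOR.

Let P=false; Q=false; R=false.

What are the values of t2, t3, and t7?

t1 = R AND P = false AND false = false
t2 = NOT R = NOT false = true
t3 = t2 OR Q OR t1 = true OR false OR false = true
t7 = Q NAND t3 = false NAND true = true

t2 = true, t3 = true, t7 = true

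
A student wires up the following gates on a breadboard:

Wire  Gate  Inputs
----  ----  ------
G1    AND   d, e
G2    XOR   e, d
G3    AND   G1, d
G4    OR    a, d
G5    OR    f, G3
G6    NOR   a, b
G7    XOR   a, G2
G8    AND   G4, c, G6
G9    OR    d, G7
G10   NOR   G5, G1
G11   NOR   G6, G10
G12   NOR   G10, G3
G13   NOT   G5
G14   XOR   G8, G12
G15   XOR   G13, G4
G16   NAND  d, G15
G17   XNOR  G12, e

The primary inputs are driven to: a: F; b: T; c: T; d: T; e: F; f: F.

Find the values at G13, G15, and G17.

G13 = T, G15 = F, G17 = T

G1 = d AND e = T AND F = F
G3 = G1 AND d = F AND T = F
G4 = a OR d = F OR T = T
G5 = f OR G3 = F OR F = F
G10 = G5 NOR G1 = F NOR F = T
G12 = G10 NOR G3 = T NOR F = F
G13 = NOT G5 = NOT F = T
G15 = G13 XOR G4 = T XOR T = F
G17 = G12 XNOR e = F XNOR F = T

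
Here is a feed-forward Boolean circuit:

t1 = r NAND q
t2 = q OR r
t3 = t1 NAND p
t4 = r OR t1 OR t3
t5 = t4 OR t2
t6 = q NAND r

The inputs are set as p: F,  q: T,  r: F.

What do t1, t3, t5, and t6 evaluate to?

t1 = r NAND q = F NAND T = T
t2 = q OR r = T OR F = T
t3 = t1 NAND p = T NAND F = T
t4 = r OR t1 OR t3 = F OR T OR T = T
t5 = t4 OR t2 = T OR T = T
t6 = q NAND r = T NAND F = T

t1 = T, t3 = T, t5 = T, t6 = T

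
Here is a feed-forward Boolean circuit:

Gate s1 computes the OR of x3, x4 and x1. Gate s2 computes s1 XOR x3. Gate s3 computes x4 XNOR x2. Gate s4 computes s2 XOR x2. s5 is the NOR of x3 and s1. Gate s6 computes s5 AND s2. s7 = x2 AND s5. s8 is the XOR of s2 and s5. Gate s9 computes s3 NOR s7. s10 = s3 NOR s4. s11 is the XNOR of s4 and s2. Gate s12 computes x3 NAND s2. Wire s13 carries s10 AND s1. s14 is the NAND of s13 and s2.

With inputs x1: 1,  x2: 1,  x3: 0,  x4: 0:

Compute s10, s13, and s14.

s10 = 1  s13 = 1  s14 = 0

s1 = x3 OR x4 OR x1 = 0 OR 0 OR 1 = 1
s2 = s1 XOR x3 = 1 XOR 0 = 1
s3 = x4 XNOR x2 = 0 XNOR 1 = 0
s4 = s2 XOR x2 = 1 XOR 1 = 0
s10 = s3 NOR s4 = 0 NOR 0 = 1
s13 = s10 AND s1 = 1 AND 1 = 1
s14 = s13 NAND s2 = 1 NAND 1 = 0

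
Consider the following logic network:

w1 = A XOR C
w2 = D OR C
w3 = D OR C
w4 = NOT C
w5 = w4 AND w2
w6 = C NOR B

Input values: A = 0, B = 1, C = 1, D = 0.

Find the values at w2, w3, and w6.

w2 = 1; w3 = 1; w6 = 0

w2 = D OR C = 0 OR 1 = 1
w3 = D OR C = 0 OR 1 = 1
w6 = C NOR B = 1 NOR 1 = 0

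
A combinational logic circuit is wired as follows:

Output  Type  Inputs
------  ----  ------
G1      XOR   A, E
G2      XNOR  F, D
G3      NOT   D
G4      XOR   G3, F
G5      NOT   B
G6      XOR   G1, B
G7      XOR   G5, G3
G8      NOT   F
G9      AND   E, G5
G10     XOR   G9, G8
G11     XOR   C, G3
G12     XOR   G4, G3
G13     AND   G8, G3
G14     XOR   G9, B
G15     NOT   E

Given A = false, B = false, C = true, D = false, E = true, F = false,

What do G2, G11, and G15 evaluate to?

G2 = true  G11 = false  G15 = false

G2 = F XNOR D = false XNOR false = true
G3 = NOT D = NOT false = true
G11 = C XOR G3 = true XOR true = false
G15 = NOT E = NOT true = false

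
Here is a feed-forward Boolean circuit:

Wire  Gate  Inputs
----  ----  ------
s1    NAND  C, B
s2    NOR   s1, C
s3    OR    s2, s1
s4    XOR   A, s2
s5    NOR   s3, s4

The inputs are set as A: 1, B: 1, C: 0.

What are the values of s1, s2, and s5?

s1 = 1; s2 = 0; s5 = 0

s1 = C NAND B = 0 NAND 1 = 1
s2 = s1 NOR C = 1 NOR 0 = 0
s3 = s2 OR s1 = 0 OR 1 = 1
s4 = A XOR s2 = 1 XOR 0 = 1
s5 = s3 NOR s4 = 1 NOR 1 = 0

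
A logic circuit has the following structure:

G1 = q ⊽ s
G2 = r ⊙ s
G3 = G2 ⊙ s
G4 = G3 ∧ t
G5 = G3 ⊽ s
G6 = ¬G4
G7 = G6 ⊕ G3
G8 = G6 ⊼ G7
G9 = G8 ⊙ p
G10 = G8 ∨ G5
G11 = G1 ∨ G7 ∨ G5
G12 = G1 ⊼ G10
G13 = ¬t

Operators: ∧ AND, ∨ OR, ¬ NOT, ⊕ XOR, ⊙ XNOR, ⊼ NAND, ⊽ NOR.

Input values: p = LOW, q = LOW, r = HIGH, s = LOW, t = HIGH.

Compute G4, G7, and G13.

G4 = HIGH; G7 = HIGH; G13 = LOW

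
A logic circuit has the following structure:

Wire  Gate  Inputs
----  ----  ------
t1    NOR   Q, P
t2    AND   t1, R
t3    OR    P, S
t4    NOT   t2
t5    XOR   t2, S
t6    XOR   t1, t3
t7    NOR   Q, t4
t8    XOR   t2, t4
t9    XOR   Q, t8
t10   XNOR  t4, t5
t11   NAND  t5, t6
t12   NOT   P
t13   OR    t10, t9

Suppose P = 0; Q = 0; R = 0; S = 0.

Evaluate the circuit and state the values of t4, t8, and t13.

t4 = 1, t8 = 1, t13 = 1

t1 = Q NOR P = 0 NOR 0 = 1
t2 = t1 AND R = 1 AND 0 = 0
t4 = NOT t2 = NOT 0 = 1
t5 = t2 XOR S = 0 XOR 0 = 0
t8 = t2 XOR t4 = 0 XOR 1 = 1
t9 = Q XOR t8 = 0 XOR 1 = 1
t10 = t4 XNOR t5 = 1 XNOR 0 = 0
t13 = t10 OR t9 = 0 OR 1 = 1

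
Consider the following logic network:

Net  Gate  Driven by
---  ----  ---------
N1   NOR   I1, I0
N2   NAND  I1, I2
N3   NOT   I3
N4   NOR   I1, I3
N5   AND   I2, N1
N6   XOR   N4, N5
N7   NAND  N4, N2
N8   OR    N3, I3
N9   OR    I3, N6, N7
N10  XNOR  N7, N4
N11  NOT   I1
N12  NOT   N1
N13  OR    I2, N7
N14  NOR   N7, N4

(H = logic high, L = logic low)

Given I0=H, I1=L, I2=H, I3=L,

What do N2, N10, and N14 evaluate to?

N2 = I1 NAND I2 = L NAND H = H
N4 = I1 NOR I3 = L NOR L = H
N7 = N4 NAND N2 = H NAND H = L
N10 = N7 XNOR N4 = L XNOR H = L
N14 = N7 NOR N4 = L NOR H = L

N2 = H, N10 = L, N14 = L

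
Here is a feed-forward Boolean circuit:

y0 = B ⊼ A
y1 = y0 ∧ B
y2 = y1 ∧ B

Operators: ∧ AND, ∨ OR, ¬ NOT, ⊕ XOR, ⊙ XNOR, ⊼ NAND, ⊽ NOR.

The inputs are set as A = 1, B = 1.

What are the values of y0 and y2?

y0 = 0, y2 = 0

y0 = B NAND A = 1 NAND 1 = 0
y1 = y0 AND B = 0 AND 1 = 0
y2 = y1 AND B = 0 AND 1 = 0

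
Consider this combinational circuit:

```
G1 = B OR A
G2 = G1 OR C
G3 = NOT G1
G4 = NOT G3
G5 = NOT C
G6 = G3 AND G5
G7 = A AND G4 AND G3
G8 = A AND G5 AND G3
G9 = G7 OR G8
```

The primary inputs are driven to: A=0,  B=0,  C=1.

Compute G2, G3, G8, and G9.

G2 = 1, G3 = 1, G8 = 0, G9 = 0

G1 = B OR A = 0 OR 0 = 0
G2 = G1 OR C = 0 OR 1 = 1
G3 = NOT G1 = NOT 0 = 1
G4 = NOT G3 = NOT 1 = 0
G5 = NOT C = NOT 1 = 0
G7 = A AND G4 AND G3 = 0 AND 0 AND 1 = 0
G8 = A AND G5 AND G3 = 0 AND 0 AND 1 = 0
G9 = G7 OR G8 = 0 OR 0 = 0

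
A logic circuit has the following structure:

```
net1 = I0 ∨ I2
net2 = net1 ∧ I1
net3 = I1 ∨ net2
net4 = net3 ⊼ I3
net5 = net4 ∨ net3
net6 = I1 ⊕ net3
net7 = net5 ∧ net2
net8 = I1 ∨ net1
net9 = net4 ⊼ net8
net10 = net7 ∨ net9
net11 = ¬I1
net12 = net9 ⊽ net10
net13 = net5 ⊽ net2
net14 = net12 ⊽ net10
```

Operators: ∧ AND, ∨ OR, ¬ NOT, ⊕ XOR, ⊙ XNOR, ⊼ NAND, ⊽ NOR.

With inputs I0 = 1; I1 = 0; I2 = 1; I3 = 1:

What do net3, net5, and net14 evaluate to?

net3 = 0, net5 = 1, net14 = 0

net1 = I0 OR I2 = 1 OR 1 = 1
net2 = net1 AND I1 = 1 AND 0 = 0
net3 = I1 OR net2 = 0 OR 0 = 0
net4 = net3 NAND I3 = 0 NAND 1 = 1
net5 = net4 OR net3 = 1 OR 0 = 1
net7 = net5 AND net2 = 1 AND 0 = 0
net8 = I1 OR net1 = 0 OR 1 = 1
net9 = net4 NAND net8 = 1 NAND 1 = 0
net10 = net7 OR net9 = 0 OR 0 = 0
net12 = net9 NOR net10 = 0 NOR 0 = 1
net14 = net12 NOR net10 = 1 NOR 0 = 0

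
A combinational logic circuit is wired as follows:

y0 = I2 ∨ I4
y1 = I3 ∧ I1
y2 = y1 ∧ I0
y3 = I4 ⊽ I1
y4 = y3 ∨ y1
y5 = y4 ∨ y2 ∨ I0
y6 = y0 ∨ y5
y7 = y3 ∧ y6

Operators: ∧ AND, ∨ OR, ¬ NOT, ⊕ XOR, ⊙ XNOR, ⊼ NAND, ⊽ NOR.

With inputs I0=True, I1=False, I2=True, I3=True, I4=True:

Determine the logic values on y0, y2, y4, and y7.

y0 = I2 OR I4 = True OR True = True
y1 = I3 AND I1 = True AND False = False
y2 = y1 AND I0 = False AND True = False
y3 = I4 NOR I1 = True NOR False = False
y4 = y3 OR y1 = False OR False = False
y5 = y4 OR y2 OR I0 = False OR False OR True = True
y6 = y0 OR y5 = True OR True = True
y7 = y3 AND y6 = False AND True = False

y0 = True, y2 = False, y4 = False, y7 = False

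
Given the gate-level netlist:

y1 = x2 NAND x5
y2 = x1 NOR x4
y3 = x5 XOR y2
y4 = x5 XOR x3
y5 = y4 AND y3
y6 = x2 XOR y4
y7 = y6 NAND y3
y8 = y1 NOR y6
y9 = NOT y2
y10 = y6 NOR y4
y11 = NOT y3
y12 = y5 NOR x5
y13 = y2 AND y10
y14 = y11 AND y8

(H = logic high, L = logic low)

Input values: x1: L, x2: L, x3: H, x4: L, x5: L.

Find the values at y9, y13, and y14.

y9 = L  y13 = L  y14 = L

y1 = x2 NAND x5 = L NAND L = H
y2 = x1 NOR x4 = L NOR L = H
y3 = x5 XOR y2 = L XOR H = H
y4 = x5 XOR x3 = L XOR H = H
y6 = x2 XOR y4 = L XOR H = H
y8 = y1 NOR y6 = H NOR H = L
y9 = NOT y2 = NOT H = L
y10 = y6 NOR y4 = H NOR H = L
y11 = NOT y3 = NOT H = L
y13 = y2 AND y10 = H AND L = L
y14 = y11 AND y8 = L AND L = L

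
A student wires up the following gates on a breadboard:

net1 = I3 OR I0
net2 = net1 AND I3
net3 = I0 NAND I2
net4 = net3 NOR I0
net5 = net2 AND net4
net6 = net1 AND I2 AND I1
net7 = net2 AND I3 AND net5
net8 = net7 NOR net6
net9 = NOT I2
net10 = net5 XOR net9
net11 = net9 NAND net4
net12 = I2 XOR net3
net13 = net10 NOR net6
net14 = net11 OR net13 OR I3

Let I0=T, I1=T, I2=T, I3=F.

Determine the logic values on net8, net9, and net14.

net8 = F; net9 = F; net14 = T

net1 = I3 OR I0 = F OR T = T
net2 = net1 AND I3 = T AND F = F
net3 = I0 NAND I2 = T NAND T = F
net4 = net3 NOR I0 = F NOR T = F
net5 = net2 AND net4 = F AND F = F
net6 = net1 AND I2 AND I1 = T AND T AND T = T
net7 = net2 AND I3 AND net5 = F AND F AND F = F
net8 = net7 NOR net6 = F NOR T = F
net9 = NOT I2 = NOT T = F
net10 = net5 XOR net9 = F XOR F = F
net11 = net9 NAND net4 = F NAND F = T
net13 = net10 NOR net6 = F NOR T = F
net14 = net11 OR net13 OR I3 = T OR F OR F = T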